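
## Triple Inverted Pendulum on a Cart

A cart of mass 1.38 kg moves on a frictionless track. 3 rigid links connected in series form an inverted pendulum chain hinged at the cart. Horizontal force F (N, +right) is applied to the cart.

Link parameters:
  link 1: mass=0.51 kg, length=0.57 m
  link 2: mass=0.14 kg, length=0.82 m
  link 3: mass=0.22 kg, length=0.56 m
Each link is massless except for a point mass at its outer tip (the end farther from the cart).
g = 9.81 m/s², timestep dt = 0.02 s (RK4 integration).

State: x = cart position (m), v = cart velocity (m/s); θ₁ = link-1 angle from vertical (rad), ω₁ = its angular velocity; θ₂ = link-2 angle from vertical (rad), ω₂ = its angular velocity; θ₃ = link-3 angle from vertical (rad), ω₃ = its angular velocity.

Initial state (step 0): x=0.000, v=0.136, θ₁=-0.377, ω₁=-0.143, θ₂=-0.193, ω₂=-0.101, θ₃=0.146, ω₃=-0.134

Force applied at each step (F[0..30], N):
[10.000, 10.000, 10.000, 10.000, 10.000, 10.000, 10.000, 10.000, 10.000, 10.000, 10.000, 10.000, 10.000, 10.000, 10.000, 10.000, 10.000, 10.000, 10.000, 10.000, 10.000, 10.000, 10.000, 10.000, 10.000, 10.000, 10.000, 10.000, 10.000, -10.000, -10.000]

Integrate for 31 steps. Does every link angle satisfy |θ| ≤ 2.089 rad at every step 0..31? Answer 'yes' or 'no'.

apply F[0]=+10.000 → step 1: x=0.004, v=0.306, θ₁=-0.384, ω₁=-0.570, θ₂=-0.195, ω₂=-0.117, θ₃=0.145, ω₃=0.013
apply F[1]=+10.000 → step 2: x=0.012, v=0.475, θ₁=-0.400, ω₁=-0.997, θ₂=-0.198, ω₂=-0.131, θ₃=0.146, ω₃=0.150
apply F[2]=+10.000 → step 3: x=0.023, v=0.642, θ₁=-0.424, ω₁=-1.423, θ₂=-0.200, ω₂=-0.140, θ₃=0.151, ω₃=0.271
apply F[3]=+10.000 → step 4: x=0.038, v=0.806, θ₁=-0.457, ω₁=-1.847, θ₂=-0.203, ω₂=-0.143, θ₃=0.157, ω₃=0.367
apply F[4]=+10.000 → step 5: x=0.056, v=0.964, θ₁=-0.498, ω₁=-2.265, θ₂=-0.206, ω₂=-0.142, θ₃=0.165, ω₃=0.433
apply F[5]=+10.000 → step 6: x=0.076, v=1.116, θ₁=-0.547, ω₁=-2.673, θ₂=-0.209, ω₂=-0.139, θ₃=0.174, ω₃=0.462
apply F[6]=+10.000 → step 7: x=0.100, v=1.259, θ₁=-0.605, ω₁=-3.068, θ₂=-0.212, ω₂=-0.139, θ₃=0.183, ω₃=0.451
apply F[7]=+10.000 → step 8: x=0.127, v=1.390, θ₁=-0.670, ω₁=-3.443, θ₂=-0.215, ω₂=-0.149, θ₃=0.192, ω₃=0.399
apply F[8]=+10.000 → step 9: x=0.156, v=1.509, θ₁=-0.742, ω₁=-3.797, θ₂=-0.218, ω₂=-0.176, θ₃=0.199, ω₃=0.308
apply F[9]=+10.000 → step 10: x=0.187, v=1.614, θ₁=-0.822, ω₁=-4.126, θ₂=-0.222, ω₂=-0.228, θ₃=0.204, ω₃=0.184
apply F[10]=+10.000 → step 11: x=0.220, v=1.704, θ₁=-0.907, ω₁=-4.431, θ₂=-0.227, ω₂=-0.313, θ₃=0.206, ω₃=0.031
apply F[11]=+10.000 → step 12: x=0.255, v=1.779, θ₁=-0.999, ω₁=-4.715, θ₂=-0.235, ω₂=-0.435, θ₃=0.205, ω₃=-0.142
apply F[12]=+10.000 → step 13: x=0.291, v=1.838, θ₁=-1.096, ω₁=-4.980, θ₂=-0.245, ω₂=-0.600, θ₃=0.200, ω₃=-0.328
apply F[13]=+10.000 → step 14: x=0.328, v=1.882, θ₁=-1.198, ω₁=-5.231, θ₂=-0.259, ω₂=-0.812, θ₃=0.192, ω₃=-0.524
apply F[14]=+10.000 → step 15: x=0.366, v=1.911, θ₁=-1.305, ω₁=-5.471, θ₂=-0.278, ω₂=-1.071, θ₃=0.179, ω₃=-0.725
apply F[15]=+10.000 → step 16: x=0.405, v=1.925, θ₁=-1.417, ω₁=-5.703, θ₂=-0.302, ω₂=-1.380, θ₃=0.163, ω₃=-0.930
apply F[16]=+10.000 → step 17: x=0.443, v=1.925, θ₁=-1.533, ω₁=-5.931, θ₂=-0.333, ω₂=-1.739, θ₃=0.142, ω₃=-1.140
apply F[17]=+10.000 → step 18: x=0.482, v=1.911, θ₁=-1.654, ω₁=-6.155, θ₂=-0.372, ω₂=-2.148, θ₃=0.117, ω₃=-1.359
apply F[18]=+10.000 → step 19: x=0.520, v=1.884, θ₁=-1.779, ω₁=-6.374, θ₂=-0.419, ω₂=-2.607, θ₃=0.088, ω₃=-1.594
apply F[19]=+10.000 → step 20: x=0.557, v=1.848, θ₁=-1.909, ω₁=-6.583, θ₂=-0.476, ω₂=-3.113, θ₃=0.053, ω₃=-1.855
apply F[20]=+10.000 → step 21: x=0.594, v=1.804, θ₁=-2.042, ω₁=-6.773, θ₂=-0.544, ω₂=-3.661, θ₃=0.013, ω₃=-2.156
apply F[21]=+10.000 → step 22: x=0.629, v=1.759, θ₁=-2.179, ω₁=-6.930, θ₂=-0.623, ω₂=-4.244, θ₃=-0.033, ω₃=-2.516
apply F[22]=+10.000 → step 23: x=0.664, v=1.718, θ₁=-2.319, ω₁=-7.034, θ₂=-0.714, ω₂=-4.845, θ₃=-0.088, ω₃=-2.958
apply F[23]=+10.000 → step 24: x=0.698, v=1.690, θ₁=-2.460, ω₁=-7.057, θ₂=-0.817, ω₂=-5.441, θ₃=-0.152, ω₃=-3.510
apply F[24]=+10.000 → step 25: x=0.732, v=1.686, θ₁=-2.601, ω₁=-6.967, θ₂=-0.931, ω₂=-5.997, θ₃=-0.229, ω₃=-4.201
apply F[25]=+10.000 → step 26: x=0.766, v=1.713, θ₁=-2.738, ω₁=-6.733, θ₂=-1.056, ω₂=-6.463, θ₃=-0.321, ω₃=-5.055
apply F[26]=+10.000 → step 27: x=0.800, v=1.776, θ₁=-2.869, ω₁=-6.336, θ₂=-1.189, ω₂=-6.782, θ₃=-0.433, ω₃=-6.087
apply F[27]=+10.000 → step 28: x=0.837, v=1.874, θ₁=-2.990, ω₁=-5.772, θ₂=-1.326, ω₂=-6.895, θ₃=-0.566, ω₃=-7.288
apply F[28]=+10.000 → step 29: x=0.876, v=2.000, θ₁=-3.099, ω₁=-5.056, θ₂=-1.463, ω₂=-6.756, θ₃=-0.725, ω₃=-8.631
apply F[29]=-10.000 → step 30: x=0.914, v=1.856, θ₁=-3.197, ω₁=-4.712, θ₂=-1.595, ω₂=-6.377, θ₃=-0.912, ω₃=-10.072
apply F[30]=-10.000 → step 31: x=0.950, v=1.727, θ₁=-3.286, ω₁=-4.218, θ₂=-1.717, ω₂=-5.814, θ₃=-1.128, ω₃=-11.584
Max |angle| over trajectory = 3.286 rad; bound = 2.089 → exceeded.

Answer: no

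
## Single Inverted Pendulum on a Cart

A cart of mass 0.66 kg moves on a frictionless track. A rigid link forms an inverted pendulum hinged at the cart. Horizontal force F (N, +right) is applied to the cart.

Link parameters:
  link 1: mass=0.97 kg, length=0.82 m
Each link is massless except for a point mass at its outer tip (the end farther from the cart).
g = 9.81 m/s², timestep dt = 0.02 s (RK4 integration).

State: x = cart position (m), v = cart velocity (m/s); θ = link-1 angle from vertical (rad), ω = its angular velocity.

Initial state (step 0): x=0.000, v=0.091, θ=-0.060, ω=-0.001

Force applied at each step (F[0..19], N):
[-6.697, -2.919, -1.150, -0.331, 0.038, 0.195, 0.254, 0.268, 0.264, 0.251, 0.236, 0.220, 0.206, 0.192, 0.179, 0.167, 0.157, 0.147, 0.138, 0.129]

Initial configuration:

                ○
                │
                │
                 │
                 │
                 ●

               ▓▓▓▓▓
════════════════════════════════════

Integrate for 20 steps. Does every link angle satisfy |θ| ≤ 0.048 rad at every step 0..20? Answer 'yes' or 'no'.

apply F[0]=-6.697 → step 1: x=-0.000, v=-0.094, θ=-0.058, ω=0.210
apply F[1]=-2.919 → step 2: x=-0.003, v=-0.166, θ=-0.053, ω=0.285
apply F[2]=-1.150 → step 3: x=-0.006, v=-0.187, θ=-0.047, ω=0.298
apply F[3]=-0.331 → step 4: x=-0.010, v=-0.184, θ=-0.041, ω=0.284
apply F[4]=+0.038 → step 5: x=-0.013, v=-0.172, θ=-0.036, ω=0.260
apply F[5]=+0.195 → step 6: x=-0.017, v=-0.156, θ=-0.031, ω=0.233
apply F[6]=+0.254 → step 7: x=-0.020, v=-0.140, θ=-0.027, ω=0.207
apply F[7]=+0.268 → step 8: x=-0.022, v=-0.125, θ=-0.023, ω=0.182
apply F[8]=+0.264 → step 9: x=-0.025, v=-0.111, θ=-0.019, ω=0.160
apply F[9]=+0.251 → step 10: x=-0.027, v=-0.099, θ=-0.016, ω=0.140
apply F[10]=+0.236 → step 11: x=-0.029, v=-0.087, θ=-0.014, ω=0.123
apply F[11]=+0.220 → step 12: x=-0.030, v=-0.077, θ=-0.011, ω=0.107
apply F[12]=+0.206 → step 13: x=-0.032, v=-0.068, θ=-0.009, ω=0.094
apply F[13]=+0.192 → step 14: x=-0.033, v=-0.059, θ=-0.008, ω=0.081
apply F[14]=+0.179 → step 15: x=-0.034, v=-0.052, θ=-0.006, ω=0.071
apply F[15]=+0.167 → step 16: x=-0.035, v=-0.045, θ=-0.005, ω=0.061
apply F[16]=+0.157 → step 17: x=-0.036, v=-0.039, θ=-0.004, ω=0.053
apply F[17]=+0.147 → step 18: x=-0.037, v=-0.034, θ=-0.003, ω=0.046
apply F[18]=+0.138 → step 19: x=-0.037, v=-0.029, θ=-0.002, ω=0.039
apply F[19]=+0.129 → step 20: x=-0.038, v=-0.025, θ=-0.001, ω=0.034
Max |angle| over trajectory = 0.060 rad; bound = 0.048 → exceeded.

Answer: no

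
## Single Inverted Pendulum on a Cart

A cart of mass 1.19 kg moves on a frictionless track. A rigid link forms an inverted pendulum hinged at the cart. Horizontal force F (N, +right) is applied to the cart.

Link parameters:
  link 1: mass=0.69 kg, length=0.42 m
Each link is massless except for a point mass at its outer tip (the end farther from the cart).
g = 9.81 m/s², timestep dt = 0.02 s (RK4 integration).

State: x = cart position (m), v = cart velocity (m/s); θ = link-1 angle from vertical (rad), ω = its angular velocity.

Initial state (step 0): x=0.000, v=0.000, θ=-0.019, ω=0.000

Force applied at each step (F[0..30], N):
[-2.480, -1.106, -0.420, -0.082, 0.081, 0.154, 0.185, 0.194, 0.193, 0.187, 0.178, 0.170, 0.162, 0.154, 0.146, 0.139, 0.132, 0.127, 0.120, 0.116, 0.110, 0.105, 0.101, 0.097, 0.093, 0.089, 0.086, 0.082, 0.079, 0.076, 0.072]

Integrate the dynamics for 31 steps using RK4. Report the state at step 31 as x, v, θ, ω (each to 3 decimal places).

Answer: x=-0.018, v=-0.006, θ=0.003, ω=-0.003

Derivation:
apply F[0]=-2.480 → step 1: x=-0.000, v=-0.040, θ=-0.018, ω=0.085
apply F[1]=-1.106 → step 2: x=-0.001, v=-0.056, θ=-0.016, ω=0.117
apply F[2]=-0.420 → step 3: x=-0.003, v=-0.062, θ=-0.014, ω=0.123
apply F[3]=-0.082 → step 4: x=-0.004, v=-0.061, θ=-0.011, ω=0.117
apply F[4]=+0.081 → step 5: x=-0.005, v=-0.059, θ=-0.009, ω=0.106
apply F[5]=+0.154 → step 6: x=-0.006, v=-0.055, θ=-0.007, ω=0.094
apply F[6]=+0.185 → step 7: x=-0.007, v=-0.052, θ=-0.005, ω=0.082
apply F[7]=+0.194 → step 8: x=-0.008, v=-0.048, θ=-0.004, ω=0.071
apply F[8]=+0.193 → step 9: x=-0.009, v=-0.044, θ=-0.003, ω=0.061
apply F[9]=+0.187 → step 10: x=-0.010, v=-0.041, θ=-0.001, ω=0.052
apply F[10]=+0.178 → step 11: x=-0.011, v=-0.038, θ=-0.000, ω=0.044
apply F[11]=+0.170 → step 12: x=-0.011, v=-0.035, θ=0.000, ω=0.037
apply F[12]=+0.162 → step 13: x=-0.012, v=-0.032, θ=0.001, ω=0.031
apply F[13]=+0.154 → step 14: x=-0.013, v=-0.030, θ=0.002, ω=0.026
apply F[14]=+0.146 → step 15: x=-0.013, v=-0.028, θ=0.002, ω=0.022
apply F[15]=+0.139 → step 16: x=-0.014, v=-0.026, θ=0.002, ω=0.018
apply F[16]=+0.132 → step 17: x=-0.014, v=-0.024, θ=0.003, ω=0.014
apply F[17]=+0.127 → step 18: x=-0.015, v=-0.022, θ=0.003, ω=0.011
apply F[18]=+0.120 → step 19: x=-0.015, v=-0.020, θ=0.003, ω=0.009
apply F[19]=+0.116 → step 20: x=-0.016, v=-0.019, θ=0.003, ω=0.007
apply F[20]=+0.110 → step 21: x=-0.016, v=-0.017, θ=0.004, ω=0.005
apply F[21]=+0.105 → step 22: x=-0.016, v=-0.016, θ=0.004, ω=0.003
apply F[22]=+0.101 → step 23: x=-0.017, v=-0.015, θ=0.004, ω=0.002
apply F[23]=+0.097 → step 24: x=-0.017, v=-0.013, θ=0.004, ω=0.001
apply F[24]=+0.093 → step 25: x=-0.017, v=-0.012, θ=0.004, ω=-0.000
apply F[25]=+0.089 → step 26: x=-0.017, v=-0.011, θ=0.004, ω=-0.001
apply F[26]=+0.086 → step 27: x=-0.018, v=-0.010, θ=0.004, ω=-0.002
apply F[27]=+0.082 → step 28: x=-0.018, v=-0.009, θ=0.004, ω=-0.002
apply F[28]=+0.079 → step 29: x=-0.018, v=-0.008, θ=0.004, ω=-0.003
apply F[29]=+0.076 → step 30: x=-0.018, v=-0.007, θ=0.004, ω=-0.003
apply F[30]=+0.072 → step 31: x=-0.018, v=-0.006, θ=0.003, ω=-0.003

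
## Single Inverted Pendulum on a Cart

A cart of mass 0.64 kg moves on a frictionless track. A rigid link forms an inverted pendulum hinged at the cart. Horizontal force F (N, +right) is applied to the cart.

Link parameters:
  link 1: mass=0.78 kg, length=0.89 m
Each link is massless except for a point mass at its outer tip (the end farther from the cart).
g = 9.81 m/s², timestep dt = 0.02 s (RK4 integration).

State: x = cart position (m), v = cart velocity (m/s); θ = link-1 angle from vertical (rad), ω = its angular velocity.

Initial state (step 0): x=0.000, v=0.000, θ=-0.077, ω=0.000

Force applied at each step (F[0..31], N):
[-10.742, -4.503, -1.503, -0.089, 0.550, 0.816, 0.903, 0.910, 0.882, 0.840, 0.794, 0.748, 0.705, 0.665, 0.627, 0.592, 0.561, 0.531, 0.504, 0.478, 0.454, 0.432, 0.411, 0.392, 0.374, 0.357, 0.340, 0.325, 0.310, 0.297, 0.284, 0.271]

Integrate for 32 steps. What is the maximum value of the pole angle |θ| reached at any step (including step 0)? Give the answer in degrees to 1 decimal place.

Answer: 4.4°

Derivation:
apply F[0]=-10.742 → step 1: x=-0.003, v=-0.315, θ=-0.074, ω=0.337
apply F[1]=-4.503 → step 2: x=-0.011, v=-0.439, θ=-0.066, ω=0.460
apply F[2]=-1.503 → step 3: x=-0.020, v=-0.472, θ=-0.056, ω=0.483
apply F[3]=-0.089 → step 4: x=-0.029, v=-0.462, θ=-0.047, ω=0.461
apply F[4]=+0.550 → step 5: x=-0.038, v=-0.435, θ=-0.038, ω=0.421
apply F[5]=+0.816 → step 6: x=-0.046, v=-0.402, θ=-0.030, ω=0.376
apply F[6]=+0.903 → step 7: x=-0.054, v=-0.367, θ=-0.023, ω=0.332
apply F[7]=+0.910 → step 8: x=-0.061, v=-0.334, θ=-0.017, ω=0.290
apply F[8]=+0.882 → step 9: x=-0.068, v=-0.303, θ=-0.011, ω=0.253
apply F[9]=+0.840 → step 10: x=-0.073, v=-0.275, θ=-0.007, ω=0.219
apply F[10]=+0.794 → step 11: x=-0.079, v=-0.249, θ=-0.003, ω=0.189
apply F[11]=+0.748 → step 12: x=-0.083, v=-0.226, θ=0.001, ω=0.162
apply F[12]=+0.705 → step 13: x=-0.088, v=-0.204, θ=0.004, ω=0.139
apply F[13]=+0.665 → step 14: x=-0.092, v=-0.185, θ=0.007, ω=0.118
apply F[14]=+0.627 → step 15: x=-0.095, v=-0.167, θ=0.009, ω=0.100
apply F[15]=+0.592 → step 16: x=-0.098, v=-0.151, θ=0.011, ω=0.084
apply F[16]=+0.561 → step 17: x=-0.101, v=-0.136, θ=0.012, ω=0.069
apply F[17]=+0.531 → step 18: x=-0.104, v=-0.122, θ=0.013, ω=0.057
apply F[18]=+0.504 → step 19: x=-0.106, v=-0.110, θ=0.014, ω=0.046
apply F[19]=+0.478 → step 20: x=-0.108, v=-0.099, θ=0.015, ω=0.037
apply F[20]=+0.454 → step 21: x=-0.110, v=-0.088, θ=0.016, ω=0.028
apply F[21]=+0.432 → step 22: x=-0.112, v=-0.078, θ=0.016, ω=0.021
apply F[22]=+0.411 → step 23: x=-0.113, v=-0.070, θ=0.017, ω=0.015
apply F[23]=+0.392 → step 24: x=-0.114, v=-0.061, θ=0.017, ω=0.009
apply F[24]=+0.374 → step 25: x=-0.116, v=-0.054, θ=0.017, ω=0.004
apply F[25]=+0.357 → step 26: x=-0.117, v=-0.047, θ=0.017, ω=0.000
apply F[26]=+0.340 → step 27: x=-0.117, v=-0.040, θ=0.017, ω=-0.004
apply F[27]=+0.325 → step 28: x=-0.118, v=-0.034, θ=0.017, ω=-0.007
apply F[28]=+0.310 → step 29: x=-0.119, v=-0.028, θ=0.017, ω=-0.009
apply F[29]=+0.297 → step 30: x=-0.119, v=-0.023, θ=0.017, ω=-0.012
apply F[30]=+0.284 → step 31: x=-0.120, v=-0.018, θ=0.016, ω=-0.013
apply F[31]=+0.271 → step 32: x=-0.120, v=-0.014, θ=0.016, ω=-0.015
Max |angle| over trajectory = 0.077 rad = 4.4°.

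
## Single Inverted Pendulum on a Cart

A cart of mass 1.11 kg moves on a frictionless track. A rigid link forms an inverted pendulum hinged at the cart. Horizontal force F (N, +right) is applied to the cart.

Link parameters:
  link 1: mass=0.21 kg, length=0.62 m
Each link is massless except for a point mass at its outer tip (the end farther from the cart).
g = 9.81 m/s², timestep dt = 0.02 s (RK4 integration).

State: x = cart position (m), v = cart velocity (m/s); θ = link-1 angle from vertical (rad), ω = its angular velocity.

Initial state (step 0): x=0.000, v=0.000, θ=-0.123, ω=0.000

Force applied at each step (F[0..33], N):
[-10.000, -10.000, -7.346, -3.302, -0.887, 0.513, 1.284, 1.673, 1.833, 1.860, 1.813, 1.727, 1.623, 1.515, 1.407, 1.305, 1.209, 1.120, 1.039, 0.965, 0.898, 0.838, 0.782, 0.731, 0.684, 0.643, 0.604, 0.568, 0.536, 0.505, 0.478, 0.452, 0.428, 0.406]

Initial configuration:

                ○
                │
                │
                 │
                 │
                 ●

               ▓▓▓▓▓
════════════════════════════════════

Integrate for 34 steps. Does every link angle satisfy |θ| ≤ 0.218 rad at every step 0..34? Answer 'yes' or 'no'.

apply F[0]=-10.000 → step 1: x=-0.002, v=-0.175, θ=-0.121, ω=0.242
apply F[1]=-10.000 → step 2: x=-0.007, v=-0.351, θ=-0.113, ω=0.486
apply F[2]=-7.346 → step 3: x=-0.015, v=-0.479, θ=-0.102, ω=0.657
apply F[3]=-3.302 → step 4: x=-0.025, v=-0.535, θ=-0.088, ω=0.717
apply F[4]=-0.887 → step 5: x=-0.036, v=-0.548, θ=-0.074, ω=0.713
apply F[5]=+0.513 → step 6: x=-0.047, v=-0.536, θ=-0.060, ω=0.673
apply F[6]=+1.284 → step 7: x=-0.058, v=-0.511, θ=-0.047, ω=0.615
apply F[7]=+1.673 → step 8: x=-0.067, v=-0.480, θ=-0.035, ω=0.551
apply F[8]=+1.833 → step 9: x=-0.077, v=-0.445, θ=-0.025, ω=0.487
apply F[9]=+1.860 → step 10: x=-0.085, v=-0.411, θ=-0.016, ω=0.425
apply F[10]=+1.813 → step 11: x=-0.093, v=-0.378, θ=-0.008, ω=0.368
apply F[11]=+1.727 → step 12: x=-0.100, v=-0.347, θ=-0.001, ω=0.316
apply F[12]=+1.623 → step 13: x=-0.107, v=-0.318, θ=0.005, ω=0.270
apply F[13]=+1.515 → step 14: x=-0.113, v=-0.291, θ=0.010, ω=0.228
apply F[14]=+1.407 → step 15: x=-0.119, v=-0.266, θ=0.014, ω=0.192
apply F[15]=+1.305 → step 16: x=-0.124, v=-0.243, θ=0.017, ω=0.160
apply F[16]=+1.209 → step 17: x=-0.128, v=-0.222, θ=0.020, ω=0.132
apply F[17]=+1.120 → step 18: x=-0.133, v=-0.202, θ=0.023, ω=0.107
apply F[18]=+1.039 → step 19: x=-0.137, v=-0.184, θ=0.025, ω=0.086
apply F[19]=+0.965 → step 20: x=-0.140, v=-0.168, θ=0.026, ω=0.068
apply F[20]=+0.898 → step 21: x=-0.143, v=-0.153, θ=0.027, ω=0.052
apply F[21]=+0.838 → step 22: x=-0.146, v=-0.139, θ=0.028, ω=0.038
apply F[22]=+0.782 → step 23: x=-0.149, v=-0.126, θ=0.029, ω=0.026
apply F[23]=+0.731 → step 24: x=-0.151, v=-0.114, θ=0.029, ω=0.015
apply F[24]=+0.684 → step 25: x=-0.153, v=-0.102, θ=0.029, ω=0.007
apply F[25]=+0.643 → step 26: x=-0.155, v=-0.092, θ=0.030, ω=-0.001
apply F[26]=+0.604 → step 27: x=-0.157, v=-0.082, θ=0.029, ω=-0.008
apply F[27]=+0.568 → step 28: x=-0.159, v=-0.073, θ=0.029, ω=-0.013
apply F[28]=+0.536 → step 29: x=-0.160, v=-0.064, θ=0.029, ω=-0.018
apply F[29]=+0.505 → step 30: x=-0.161, v=-0.056, θ=0.029, ω=-0.021
apply F[30]=+0.478 → step 31: x=-0.162, v=-0.049, θ=0.028, ω=-0.025
apply F[31]=+0.452 → step 32: x=-0.163, v=-0.042, θ=0.028, ω=-0.027
apply F[32]=+0.428 → step 33: x=-0.164, v=-0.035, θ=0.027, ω=-0.030
apply F[33]=+0.406 → step 34: x=-0.165, v=-0.029, θ=0.026, ω=-0.031
Max |angle| over trajectory = 0.123 rad; bound = 0.218 → within bound.

Answer: yes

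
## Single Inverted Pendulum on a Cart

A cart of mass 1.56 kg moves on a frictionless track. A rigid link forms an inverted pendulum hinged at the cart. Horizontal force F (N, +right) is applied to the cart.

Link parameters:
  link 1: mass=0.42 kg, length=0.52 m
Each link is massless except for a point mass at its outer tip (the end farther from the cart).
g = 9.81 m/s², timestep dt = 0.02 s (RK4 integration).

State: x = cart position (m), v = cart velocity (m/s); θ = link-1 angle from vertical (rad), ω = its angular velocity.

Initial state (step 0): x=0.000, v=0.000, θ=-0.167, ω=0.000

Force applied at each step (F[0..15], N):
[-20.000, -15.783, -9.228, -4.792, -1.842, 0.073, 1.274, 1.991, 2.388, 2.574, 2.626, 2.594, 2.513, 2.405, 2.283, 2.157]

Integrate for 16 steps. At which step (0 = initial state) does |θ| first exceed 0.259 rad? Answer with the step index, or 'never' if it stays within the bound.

apply F[0]=-20.000 → step 1: x=-0.002, v=-0.246, θ=-0.163, ω=0.404
apply F[1]=-15.783 → step 2: x=-0.009, v=-0.439, θ=-0.152, ω=0.712
apply F[2]=-9.228 → step 3: x=-0.019, v=-0.549, θ=-0.136, ω=0.868
apply F[3]=-4.792 → step 4: x=-0.031, v=-0.604, θ=-0.118, ω=0.924
apply F[4]=-1.842 → step 5: x=-0.043, v=-0.622, θ=-0.100, ω=0.918
apply F[5]=+0.073 → step 6: x=-0.055, v=-0.617, θ=-0.082, ω=0.873
apply F[6]=+1.274 → step 7: x=-0.068, v=-0.597, θ=-0.065, ω=0.807
apply F[7]=+1.991 → step 8: x=-0.079, v=-0.568, θ=-0.050, ω=0.731
apply F[8]=+2.388 → step 9: x=-0.090, v=-0.536, θ=-0.036, ω=0.652
apply F[9]=+2.574 → step 10: x=-0.101, v=-0.501, θ=-0.024, ω=0.575
apply F[10]=+2.626 → step 11: x=-0.110, v=-0.467, θ=-0.013, ω=0.501
apply F[11]=+2.594 → step 12: x=-0.119, v=-0.433, θ=-0.003, ω=0.433
apply F[12]=+2.513 → step 13: x=-0.128, v=-0.401, θ=0.005, ω=0.372
apply F[13]=+2.405 → step 14: x=-0.135, v=-0.370, θ=0.011, ω=0.316
apply F[14]=+2.283 → step 15: x=-0.142, v=-0.342, θ=0.017, ω=0.267
apply F[15]=+2.157 → step 16: x=-0.149, v=-0.315, θ=0.022, ω=0.223
max |θ| = 0.167 ≤ 0.259 over all 17 states.

Answer: never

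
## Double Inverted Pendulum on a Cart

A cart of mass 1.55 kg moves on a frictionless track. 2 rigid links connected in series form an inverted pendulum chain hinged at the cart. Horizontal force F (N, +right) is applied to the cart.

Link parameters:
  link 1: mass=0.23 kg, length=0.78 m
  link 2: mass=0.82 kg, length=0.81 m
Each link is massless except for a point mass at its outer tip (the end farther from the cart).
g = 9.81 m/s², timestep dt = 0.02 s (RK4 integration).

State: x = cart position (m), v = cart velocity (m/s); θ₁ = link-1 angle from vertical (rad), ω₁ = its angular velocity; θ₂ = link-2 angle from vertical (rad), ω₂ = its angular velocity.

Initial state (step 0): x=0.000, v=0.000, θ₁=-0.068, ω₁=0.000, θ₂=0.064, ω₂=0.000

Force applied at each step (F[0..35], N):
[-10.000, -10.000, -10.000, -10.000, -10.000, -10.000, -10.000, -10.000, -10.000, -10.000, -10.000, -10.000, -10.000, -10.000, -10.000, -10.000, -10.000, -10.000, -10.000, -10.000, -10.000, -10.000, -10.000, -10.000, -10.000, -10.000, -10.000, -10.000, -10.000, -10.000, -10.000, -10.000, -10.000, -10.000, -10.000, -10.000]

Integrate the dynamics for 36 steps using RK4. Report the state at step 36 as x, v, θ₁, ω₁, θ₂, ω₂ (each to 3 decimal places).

Answer: x=-1.566, v=-3.258, θ₁=1.384, ω₁=9.349, θ₂=1.471, ω₂=-2.263

Derivation:
apply F[0]=-10.000 → step 1: x=-0.001, v=-0.120, θ₁=-0.068, ω₁=0.022, θ₂=0.065, ω₂=0.143
apply F[1]=-10.000 → step 2: x=-0.005, v=-0.241, θ₁=-0.067, ω₁=0.043, θ₂=0.070, ω₂=0.287
apply F[2]=-10.000 → step 3: x=-0.011, v=-0.361, θ₁=-0.066, ω₁=0.061, θ₂=0.077, ω₂=0.436
apply F[3]=-10.000 → step 4: x=-0.019, v=-0.482, θ₁=-0.065, ω₁=0.077, θ₂=0.087, ω₂=0.590
apply F[4]=-10.000 → step 5: x=-0.030, v=-0.603, θ₁=-0.063, ω₁=0.088, θ₂=0.101, ω₂=0.750
apply F[5]=-10.000 → step 6: x=-0.043, v=-0.725, θ₁=-0.061, ω₁=0.095, θ₂=0.117, ω₂=0.919
apply F[6]=-10.000 → step 7: x=-0.059, v=-0.847, θ₁=-0.059, ω₁=0.097, θ₂=0.137, ω₂=1.097
apply F[7]=-10.000 → step 8: x=-0.077, v=-0.969, θ₁=-0.057, ω₁=0.096, θ₂=0.161, ω₂=1.284
apply F[8]=-10.000 → step 9: x=-0.098, v=-1.093, θ₁=-0.055, ω₁=0.093, θ₂=0.189, ω₂=1.478
apply F[9]=-10.000 → step 10: x=-0.121, v=-1.217, θ₁=-0.054, ω₁=0.091, θ₂=0.220, ω₂=1.679
apply F[10]=-10.000 → step 11: x=-0.147, v=-1.341, θ₁=-0.052, ω₁=0.093, θ₂=0.256, ω₂=1.884
apply F[11]=-10.000 → step 12: x=-0.175, v=-1.466, θ₁=-0.050, ω₁=0.104, θ₂=0.296, ω₂=2.088
apply F[12]=-10.000 → step 13: x=-0.205, v=-1.592, θ₁=-0.048, ω₁=0.129, θ₂=0.340, ω₂=2.289
apply F[13]=-10.000 → step 14: x=-0.238, v=-1.718, θ₁=-0.045, ω₁=0.171, θ₂=0.387, ω₂=2.483
apply F[14]=-10.000 → step 15: x=-0.274, v=-1.845, θ₁=-0.041, ω₁=0.237, θ₂=0.439, ω₂=2.667
apply F[15]=-10.000 → step 16: x=-0.312, v=-1.973, θ₁=-0.035, ω₁=0.328, θ₂=0.494, ω₂=2.839
apply F[16]=-10.000 → step 17: x=-0.353, v=-2.100, θ₁=-0.027, ω₁=0.448, θ₂=0.552, ω₂=2.997
apply F[17]=-10.000 → step 18: x=-0.396, v=-2.229, θ₁=-0.017, ω₁=0.597, θ₂=0.614, ω₂=3.141
apply F[18]=-10.000 → step 19: x=-0.442, v=-2.358, θ₁=-0.003, ω₁=0.779, θ₂=0.678, ω₂=3.270
apply F[19]=-10.000 → step 20: x=-0.490, v=-2.487, θ₁=0.015, ω₁=0.993, θ₂=0.744, ω₂=3.382
apply F[20]=-10.000 → step 21: x=-0.541, v=-2.616, θ₁=0.037, ω₁=1.240, θ₂=0.813, ω₂=3.475
apply F[21]=-10.000 → step 22: x=-0.595, v=-2.746, θ₁=0.064, ω₁=1.521, θ₂=0.883, ω₂=3.548
apply F[22]=-10.000 → step 23: x=-0.651, v=-2.875, θ₁=0.098, ω₁=1.836, θ₂=0.955, ω₂=3.595
apply F[23]=-10.000 → step 24: x=-0.710, v=-3.005, θ₁=0.138, ω₁=2.183, θ₂=1.027, ω₂=3.610
apply F[24]=-10.000 → step 25: x=-0.771, v=-3.133, θ₁=0.185, ω₁=2.563, θ₂=1.099, ω₂=3.587
apply F[25]=-10.000 → step 26: x=-0.835, v=-3.260, θ₁=0.241, ω₁=2.973, θ₂=1.170, ω₂=3.517
apply F[26]=-10.000 → step 27: x=-0.902, v=-3.384, θ₁=0.305, ω₁=3.411, θ₂=1.239, ω₂=3.389
apply F[27]=-10.000 → step 28: x=-0.971, v=-3.503, θ₁=0.377, ω₁=3.876, θ₂=1.305, ω₂=3.191
apply F[28]=-10.000 → step 29: x=-1.042, v=-3.615, θ₁=0.460, ω₁=4.367, θ₂=1.366, ω₂=2.912
apply F[29]=-10.000 → step 30: x=-1.115, v=-3.715, θ₁=0.552, ω₁=4.888, θ₂=1.421, ω₂=2.536
apply F[30]=-10.000 → step 31: x=-1.190, v=-3.799, θ₁=0.656, ω₁=5.449, θ₂=1.467, ω₂=2.046
apply F[31]=-10.000 → step 32: x=-1.267, v=-3.858, θ₁=0.771, ω₁=6.068, θ₂=1.502, ω₂=1.422
apply F[32]=-10.000 → step 33: x=-1.344, v=-3.875, θ₁=0.899, ω₁=6.777, θ₂=1.523, ω₂=0.637
apply F[33]=-10.000 → step 34: x=-1.422, v=-3.820, θ₁=1.043, ω₁=7.614, θ₂=1.526, ω₂=-0.331
apply F[34]=-10.000 → step 35: x=-1.496, v=-3.636, θ₁=1.204, ω₁=8.564, θ₂=1.509, ω₂=-1.427
apply F[35]=-10.000 → step 36: x=-1.566, v=-3.258, θ₁=1.384, ω₁=9.349, θ₂=1.471, ω₂=-2.263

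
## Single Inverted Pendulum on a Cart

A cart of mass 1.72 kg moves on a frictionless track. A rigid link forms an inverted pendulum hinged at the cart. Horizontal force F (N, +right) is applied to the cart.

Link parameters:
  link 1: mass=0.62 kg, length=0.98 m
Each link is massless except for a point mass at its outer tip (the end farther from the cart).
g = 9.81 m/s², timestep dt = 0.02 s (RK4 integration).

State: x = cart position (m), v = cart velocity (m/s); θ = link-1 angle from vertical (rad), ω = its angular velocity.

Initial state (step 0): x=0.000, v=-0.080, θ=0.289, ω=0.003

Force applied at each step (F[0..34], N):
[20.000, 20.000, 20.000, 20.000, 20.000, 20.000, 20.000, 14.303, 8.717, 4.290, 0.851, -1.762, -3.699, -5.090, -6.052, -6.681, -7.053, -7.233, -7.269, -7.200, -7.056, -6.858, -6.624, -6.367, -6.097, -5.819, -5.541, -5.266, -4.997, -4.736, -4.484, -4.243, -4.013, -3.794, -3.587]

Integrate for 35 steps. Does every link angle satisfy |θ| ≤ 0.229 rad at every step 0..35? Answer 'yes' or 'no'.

apply F[0]=+20.000 → step 1: x=0.000, v=0.127, θ=0.288, ω=-0.143
apply F[1]=+20.000 → step 2: x=0.005, v=0.335, θ=0.283, ω=-0.290
apply F[2]=+20.000 → step 3: x=0.014, v=0.543, θ=0.276, ω=-0.439
apply F[3]=+20.000 → step 4: x=0.027, v=0.753, θ=0.266, ω=-0.591
apply F[4]=+20.000 → step 5: x=0.044, v=0.963, θ=0.252, ω=-0.747
apply F[5]=+20.000 → step 6: x=0.065, v=1.176, θ=0.236, ω=-0.910
apply F[6]=+20.000 → step 7: x=0.091, v=1.391, θ=0.216, ω=-1.078
apply F[7]=+14.303 → step 8: x=0.120, v=1.543, θ=0.193, ω=-1.189
apply F[8]=+8.717 → step 9: x=0.152, v=1.632, θ=0.169, ω=-1.243
apply F[9]=+4.290 → step 10: x=0.185, v=1.673, θ=0.144, ω=-1.253
apply F[10]=+0.851 → step 11: x=0.219, v=1.675, θ=0.119, ω=-1.228
apply F[11]=-1.762 → step 12: x=0.252, v=1.648, θ=0.095, ω=-1.180
apply F[12]=-3.699 → step 13: x=0.284, v=1.600, θ=0.072, ω=-1.114
apply F[13]=-5.090 → step 14: x=0.316, v=1.537, θ=0.051, ω=-1.038
apply F[14]=-6.052 → step 15: x=0.346, v=1.464, θ=0.031, ω=-0.956
apply F[15]=-6.681 → step 16: x=0.374, v=1.385, θ=0.013, ω=-0.871
apply F[16]=-7.053 → step 17: x=0.401, v=1.303, θ=-0.004, ω=-0.786
apply F[17]=-7.233 → step 18: x=0.426, v=1.219, θ=-0.019, ω=-0.703
apply F[18]=-7.269 → step 19: x=0.450, v=1.137, θ=-0.032, ω=-0.624
apply F[19]=-7.200 → step 20: x=0.472, v=1.056, θ=-0.044, ω=-0.549
apply F[20]=-7.056 → step 21: x=0.492, v=0.977, θ=-0.054, ω=-0.479
apply F[21]=-6.858 → step 22: x=0.511, v=0.901, θ=-0.063, ω=-0.413
apply F[22]=-6.624 → step 23: x=0.528, v=0.829, θ=-0.071, ω=-0.353
apply F[23]=-6.367 → step 24: x=0.544, v=0.760, θ=-0.077, ω=-0.298
apply F[24]=-6.097 → step 25: x=0.559, v=0.695, θ=-0.083, ω=-0.248
apply F[25]=-5.819 → step 26: x=0.572, v=0.634, θ=-0.087, ω=-0.202
apply F[26]=-5.541 → step 27: x=0.584, v=0.576, θ=-0.091, ω=-0.161
apply F[27]=-5.266 → step 28: x=0.595, v=0.521, θ=-0.094, ω=-0.124
apply F[28]=-4.997 → step 29: x=0.605, v=0.470, θ=-0.096, ω=-0.091
apply F[29]=-4.736 → step 30: x=0.614, v=0.422, θ=-0.097, ω=-0.061
apply F[30]=-4.484 → step 31: x=0.622, v=0.377, θ=-0.098, ω=-0.035
apply F[31]=-4.243 → step 32: x=0.629, v=0.334, θ=-0.099, ω=-0.012
apply F[32]=-4.013 → step 33: x=0.635, v=0.295, θ=-0.099, ω=0.008
apply F[33]=-3.794 → step 34: x=0.641, v=0.258, θ=-0.099, ω=0.026
apply F[34]=-3.587 → step 35: x=0.646, v=0.223, θ=-0.098, ω=0.042
Max |angle| over trajectory = 0.289 rad; bound = 0.229 → exceeded.

Answer: no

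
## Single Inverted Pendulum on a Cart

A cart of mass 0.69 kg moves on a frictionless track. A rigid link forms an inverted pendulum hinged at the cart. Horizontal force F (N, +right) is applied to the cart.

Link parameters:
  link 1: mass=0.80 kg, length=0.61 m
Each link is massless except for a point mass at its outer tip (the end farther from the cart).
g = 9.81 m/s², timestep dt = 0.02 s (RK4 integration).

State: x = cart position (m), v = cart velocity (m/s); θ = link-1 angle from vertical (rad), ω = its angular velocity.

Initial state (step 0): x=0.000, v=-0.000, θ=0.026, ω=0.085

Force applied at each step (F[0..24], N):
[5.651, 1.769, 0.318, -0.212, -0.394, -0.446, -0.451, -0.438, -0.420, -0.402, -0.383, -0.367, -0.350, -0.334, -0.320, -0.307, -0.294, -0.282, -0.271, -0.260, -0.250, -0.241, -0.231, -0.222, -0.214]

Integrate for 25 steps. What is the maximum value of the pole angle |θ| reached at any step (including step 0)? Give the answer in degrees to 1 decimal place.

apply F[0]=+5.651 → step 1: x=0.002, v=0.158, θ=0.025, ω=-0.165
apply F[1]=+1.769 → step 2: x=0.005, v=0.204, θ=0.021, ω=-0.233
apply F[2]=+0.318 → step 3: x=0.009, v=0.209, θ=0.017, ω=-0.235
apply F[3]=-0.212 → step 4: x=0.013, v=0.199, θ=0.012, ω=-0.215
apply F[4]=-0.394 → step 5: x=0.017, v=0.186, θ=0.008, ω=-0.189
apply F[5]=-0.446 → step 6: x=0.021, v=0.171, θ=0.004, ω=-0.164
apply F[6]=-0.451 → step 7: x=0.024, v=0.158, θ=0.001, ω=-0.140
apply F[7]=-0.438 → step 8: x=0.027, v=0.145, θ=-0.001, ω=-0.120
apply F[8]=-0.420 → step 9: x=0.030, v=0.133, θ=-0.003, ω=-0.101
apply F[9]=-0.402 → step 10: x=0.032, v=0.122, θ=-0.005, ω=-0.085
apply F[10]=-0.383 → step 11: x=0.035, v=0.113, θ=-0.007, ω=-0.071
apply F[11]=-0.367 → step 12: x=0.037, v=0.104, θ=-0.008, ω=-0.059
apply F[12]=-0.350 → step 13: x=0.039, v=0.096, θ=-0.009, ω=-0.048
apply F[13]=-0.334 → step 14: x=0.041, v=0.088, θ=-0.010, ω=-0.039
apply F[14]=-0.320 → step 15: x=0.042, v=0.081, θ=-0.011, ω=-0.031
apply F[15]=-0.307 → step 16: x=0.044, v=0.075, θ=-0.011, ω=-0.024
apply F[16]=-0.294 → step 17: x=0.045, v=0.069, θ=-0.012, ω=-0.018
apply F[17]=-0.282 → step 18: x=0.047, v=0.063, θ=-0.012, ω=-0.013
apply F[18]=-0.271 → step 19: x=0.048, v=0.058, θ=-0.012, ω=-0.008
apply F[19]=-0.260 → step 20: x=0.049, v=0.054, θ=-0.012, ω=-0.004
apply F[20]=-0.250 → step 21: x=0.050, v=0.049, θ=-0.012, ω=-0.001
apply F[21]=-0.241 → step 22: x=0.051, v=0.045, θ=-0.012, ω=0.002
apply F[22]=-0.231 → step 23: x=0.052, v=0.041, θ=-0.012, ω=0.004
apply F[23]=-0.222 → step 24: x=0.053, v=0.037, θ=-0.012, ω=0.006
apply F[24]=-0.214 → step 25: x=0.053, v=0.034, θ=-0.012, ω=0.008
Max |angle| over trajectory = 0.026 rad = 1.5°.

Answer: 1.5°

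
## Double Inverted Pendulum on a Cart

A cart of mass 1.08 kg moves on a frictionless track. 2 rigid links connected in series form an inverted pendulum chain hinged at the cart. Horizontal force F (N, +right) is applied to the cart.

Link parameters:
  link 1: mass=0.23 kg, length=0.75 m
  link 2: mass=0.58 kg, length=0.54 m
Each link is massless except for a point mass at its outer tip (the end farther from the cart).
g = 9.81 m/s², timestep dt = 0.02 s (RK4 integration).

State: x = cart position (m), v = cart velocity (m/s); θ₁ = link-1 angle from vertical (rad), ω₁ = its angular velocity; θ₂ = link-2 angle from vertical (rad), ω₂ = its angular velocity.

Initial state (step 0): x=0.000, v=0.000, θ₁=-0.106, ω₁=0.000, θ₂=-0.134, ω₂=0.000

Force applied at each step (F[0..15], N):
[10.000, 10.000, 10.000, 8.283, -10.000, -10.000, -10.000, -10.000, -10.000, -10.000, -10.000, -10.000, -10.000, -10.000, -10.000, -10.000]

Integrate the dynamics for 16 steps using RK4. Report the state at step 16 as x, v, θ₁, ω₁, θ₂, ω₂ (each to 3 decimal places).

Answer: x=-0.003, v=-1.034, θ₁=-0.296, ω₁=-0.507, θ₂=0.016, ω₂=1.961

Derivation:
apply F[0]=+10.000 → step 1: x=0.002, v=0.199, θ₁=-0.109, ω₁=-0.276, θ₂=-0.134, ω₂=-0.031
apply F[1]=+10.000 → step 2: x=0.008, v=0.399, θ₁=-0.117, ω₁=-0.557, θ₂=-0.135, ω₂=-0.055
apply F[2]=+10.000 → step 3: x=0.018, v=0.599, θ₁=-0.131, ω₁=-0.847, θ₂=-0.136, ω₂=-0.068
apply F[3]=+8.283 → step 4: x=0.032, v=0.768, θ₁=-0.151, ω₁=-1.110, θ₂=-0.138, ω₂=-0.065
apply F[4]=-10.000 → step 5: x=0.045, v=0.608, θ₁=-0.171, ω₁=-0.956, θ₂=-0.139, ω₂=-0.035
apply F[5]=-10.000 → step 6: x=0.056, v=0.451, θ₁=-0.189, ω₁=-0.826, θ₂=-0.139, ω₂=0.021
apply F[6]=-10.000 → step 7: x=0.063, v=0.296, θ₁=-0.204, ω₁=-0.717, θ₂=-0.138, ω₂=0.102
apply F[7]=-10.000 → step 8: x=0.068, v=0.145, θ₁=-0.218, ω₁=-0.627, θ₂=-0.135, ω₂=0.206
apply F[8]=-10.000 → step 9: x=0.069, v=-0.005, θ₁=-0.230, ω₁=-0.557, θ₂=-0.129, ω₂=0.334
apply F[9]=-10.000 → step 10: x=0.068, v=-0.153, θ₁=-0.240, ω₁=-0.503, θ₂=-0.121, ω₂=0.486
apply F[10]=-10.000 → step 11: x=0.063, v=-0.299, θ₁=-0.250, ω₁=-0.467, θ₂=-0.110, ω₂=0.663
apply F[11]=-10.000 → step 12: x=0.056, v=-0.445, θ₁=-0.259, ω₁=-0.448, θ₂=-0.095, ω₂=0.867
apply F[12]=-10.000 → step 13: x=0.045, v=-0.591, θ₁=-0.268, ω₁=-0.444, θ₂=-0.075, ω₂=1.100
apply F[13]=-10.000 → step 14: x=0.032, v=-0.738, θ₁=-0.277, ω₁=-0.455, θ₂=-0.050, ω₂=1.361
apply F[14]=-10.000 → step 15: x=0.016, v=-0.885, θ₁=-0.286, ω₁=-0.478, θ₂=-0.020, ω₂=1.649
apply F[15]=-10.000 → step 16: x=-0.003, v=-1.034, θ₁=-0.296, ω₁=-0.507, θ₂=0.016, ω₂=1.961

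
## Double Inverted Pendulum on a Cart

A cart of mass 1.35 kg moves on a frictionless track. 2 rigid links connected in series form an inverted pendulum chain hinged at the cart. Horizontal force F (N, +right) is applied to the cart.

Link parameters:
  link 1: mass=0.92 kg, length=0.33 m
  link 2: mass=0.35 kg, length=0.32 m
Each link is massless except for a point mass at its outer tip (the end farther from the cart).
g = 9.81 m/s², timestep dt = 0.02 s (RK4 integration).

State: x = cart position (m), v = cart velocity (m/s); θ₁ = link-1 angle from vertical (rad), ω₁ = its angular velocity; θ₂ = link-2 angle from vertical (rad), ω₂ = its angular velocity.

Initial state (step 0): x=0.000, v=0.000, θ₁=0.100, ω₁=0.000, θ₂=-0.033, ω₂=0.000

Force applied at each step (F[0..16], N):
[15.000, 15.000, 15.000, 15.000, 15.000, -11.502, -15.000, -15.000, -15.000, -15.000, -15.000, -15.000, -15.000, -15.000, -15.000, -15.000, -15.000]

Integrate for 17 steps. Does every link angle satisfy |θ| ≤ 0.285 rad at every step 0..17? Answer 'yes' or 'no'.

Answer: yes

Derivation:
apply F[0]=+15.000 → step 1: x=0.002, v=0.203, θ₁=0.095, ω₁=-0.521, θ₂=-0.034, ω₂=-0.121
apply F[1]=+15.000 → step 2: x=0.008, v=0.408, θ₁=0.079, ω₁=-1.058, θ₂=-0.038, ω₂=-0.231
apply F[2]=+15.000 → step 3: x=0.018, v=0.617, θ₁=0.052, ω₁=-1.629, θ₂=-0.043, ω₂=-0.322
apply F[3]=+15.000 → step 4: x=0.033, v=0.834, θ₁=0.014, ω₁=-2.248, θ₂=-0.050, ω₂=-0.384
apply F[4]=+15.000 → step 5: x=0.052, v=1.058, θ₁=-0.038, ω₁=-2.924, θ₂=-0.058, ω₂=-0.413
apply F[5]=-11.502 → step 6: x=0.071, v=0.897, θ₁=-0.092, ω₁=-2.479, θ₂=-0.067, ω₂=-0.410
apply F[6]=-15.000 → step 7: x=0.087, v=0.695, θ₁=-0.136, ω₁=-1.948, θ₂=-0.075, ω₂=-0.375
apply F[7]=-15.000 → step 8: x=0.099, v=0.502, θ₁=-0.170, ω₁=-1.479, θ₂=-0.082, ω₂=-0.308
apply F[8]=-15.000 → step 9: x=0.107, v=0.317, θ₁=-0.196, ω₁=-1.060, θ₂=-0.087, ω₂=-0.216
apply F[9]=-15.000 → step 10: x=0.112, v=0.137, θ₁=-0.213, ω₁=-0.678, θ₂=-0.090, ω₂=-0.105
apply F[10]=-15.000 → step 11: x=0.113, v=-0.039, θ₁=-0.223, ω₁=-0.319, θ₂=-0.091, ω₂=0.020
apply F[11]=-15.000 → step 12: x=0.110, v=-0.213, θ₁=-0.226, ω₁=0.028, θ₂=-0.089, ω₂=0.152
apply F[12]=-15.000 → step 13: x=0.104, v=-0.388, θ₁=-0.222, ω₁=0.376, θ₂=-0.085, ω₂=0.287
apply F[13]=-15.000 → step 14: x=0.095, v=-0.564, θ₁=-0.211, ω₁=0.736, θ₂=-0.078, ω₂=0.418
apply F[14]=-15.000 → step 15: x=0.082, v=-0.745, θ₁=-0.192, ω₁=1.120, θ₂=-0.068, ω₂=0.540
apply F[15]=-15.000 → step 16: x=0.065, v=-0.931, θ₁=-0.166, ω₁=1.542, θ₂=-0.056, ω₂=0.648
apply F[16]=-15.000 → step 17: x=0.044, v=-1.125, θ₁=-0.130, ω₁=2.013, θ₂=-0.042, ω₂=0.734
Max |angle| over trajectory = 0.226 rad; bound = 0.285 → within bound.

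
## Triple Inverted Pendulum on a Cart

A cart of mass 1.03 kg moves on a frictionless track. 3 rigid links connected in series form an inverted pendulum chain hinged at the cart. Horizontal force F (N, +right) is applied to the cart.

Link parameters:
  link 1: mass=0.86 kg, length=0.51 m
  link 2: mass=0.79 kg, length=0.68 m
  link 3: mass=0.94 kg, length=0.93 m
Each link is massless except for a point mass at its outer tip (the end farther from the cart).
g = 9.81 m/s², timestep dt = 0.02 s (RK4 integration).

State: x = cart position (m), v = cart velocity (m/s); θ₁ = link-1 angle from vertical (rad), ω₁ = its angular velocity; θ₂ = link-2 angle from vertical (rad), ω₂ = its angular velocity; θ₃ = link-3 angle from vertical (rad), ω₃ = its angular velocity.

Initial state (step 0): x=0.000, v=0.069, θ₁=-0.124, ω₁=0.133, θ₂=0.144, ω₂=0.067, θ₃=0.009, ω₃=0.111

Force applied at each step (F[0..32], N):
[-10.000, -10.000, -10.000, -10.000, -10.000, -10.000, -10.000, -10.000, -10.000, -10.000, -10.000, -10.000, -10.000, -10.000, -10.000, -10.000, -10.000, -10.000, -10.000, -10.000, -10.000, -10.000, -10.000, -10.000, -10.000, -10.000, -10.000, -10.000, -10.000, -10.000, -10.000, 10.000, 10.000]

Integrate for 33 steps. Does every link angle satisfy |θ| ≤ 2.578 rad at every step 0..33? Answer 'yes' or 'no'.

apply F[0]=-10.000 → step 1: x=0.000, v=-0.069, θ₁=-0.121, ω₁=0.172, θ₂=0.148, ω₂=0.322, θ₃=0.011, ω₃=0.055
apply F[1]=-10.000 → step 2: x=-0.003, v=-0.209, θ₁=-0.117, ω₁=0.218, θ₂=0.157, ω₂=0.578, θ₃=0.011, ω₃=-0.001
apply F[2]=-10.000 → step 3: x=-0.008, v=-0.353, θ₁=-0.112, ω₁=0.273, θ₂=0.171, ω₂=0.837, θ₃=0.011, ω₃=-0.061
apply F[3]=-10.000 → step 4: x=-0.017, v=-0.500, θ₁=-0.106, ω₁=0.342, θ₂=0.190, ω₂=1.098, θ₃=0.009, ω₃=-0.124
apply F[4]=-10.000 → step 5: x=-0.028, v=-0.652, θ₁=-0.098, ω₁=0.427, θ₂=0.215, ω₂=1.362, θ₃=0.006, ω₃=-0.190
apply F[5]=-10.000 → step 6: x=-0.043, v=-0.811, θ₁=-0.089, ω₁=0.535, θ₂=0.245, ω₂=1.626, θ₃=0.001, ω₃=-0.259
apply F[6]=-10.000 → step 7: x=-0.061, v=-0.976, θ₁=-0.077, ω₁=0.673, θ₂=0.280, ω₂=1.887, θ₃=-0.005, ω₃=-0.330
apply F[7]=-10.000 → step 8: x=-0.082, v=-1.148, θ₁=-0.062, ω₁=0.846, θ₂=0.320, ω₂=2.137, θ₃=-0.012, ω₃=-0.398
apply F[8]=-10.000 → step 9: x=-0.107, v=-1.327, θ₁=-0.043, ω₁=1.061, θ₂=0.365, ω₂=2.371, θ₃=-0.021, ω₃=-0.461
apply F[9]=-10.000 → step 10: x=-0.135, v=-1.513, θ₁=-0.019, ω₁=1.325, θ₂=0.415, ω₂=2.580, θ₃=-0.030, ω₃=-0.514
apply F[10]=-10.000 → step 11: x=-0.167, v=-1.707, θ₁=0.011, ω₁=1.641, θ₂=0.468, ω₂=2.755, θ₃=-0.041, ω₃=-0.552
apply F[11]=-10.000 → step 12: x=-0.204, v=-1.905, θ₁=0.047, ω₁=2.011, θ₂=0.525, ω₂=2.889, θ₃=-0.052, ω₃=-0.572
apply F[12]=-10.000 → step 13: x=-0.244, v=-2.106, θ₁=0.091, ω₁=2.435, θ₂=0.584, ω₂=2.972, θ₃=-0.064, ω₃=-0.569
apply F[13]=-10.000 → step 14: x=-0.288, v=-2.307, θ₁=0.145, ω₁=2.906, θ₂=0.643, ω₂=2.998, θ₃=-0.075, ω₃=-0.541
apply F[14]=-10.000 → step 15: x=-0.336, v=-2.500, θ₁=0.208, ω₁=3.413, θ₂=0.703, ω₂=2.960, θ₃=-0.085, ω₃=-0.483
apply F[15]=-10.000 → step 16: x=-0.388, v=-2.677, θ₁=0.281, ω₁=3.939, θ₂=0.761, ω₂=2.856, θ₃=-0.094, ω₃=-0.393
apply F[16]=-10.000 → step 17: x=-0.443, v=-2.827, θ₁=0.365, ω₁=4.461, θ₂=0.817, ω₂=2.689, θ₃=-0.101, ω₃=-0.270
apply F[17]=-10.000 → step 18: x=-0.500, v=-2.940, θ₁=0.460, ω₁=4.953, θ₂=0.869, ω₂=2.473, θ₃=-0.105, ω₃=-0.114
apply F[18]=-10.000 → step 19: x=-0.560, v=-3.007, θ₁=0.563, ω₁=5.394, θ₂=0.916, ω₂=2.227, θ₃=-0.105, ω₃=0.074
apply F[19]=-10.000 → step 20: x=-0.620, v=-3.023, θ₁=0.675, ω₁=5.772, θ₂=0.958, ω₂=1.977, θ₃=-0.102, ω₃=0.288
apply F[20]=-10.000 → step 21: x=-0.681, v=-2.987, θ₁=0.794, ω₁=6.086, θ₂=0.995, ω₂=1.747, θ₃=-0.093, ω₃=0.523
apply F[21]=-10.000 → step 22: x=-0.740, v=-2.903, θ₁=0.918, ω₁=6.343, θ₂=1.028, ω₂=1.556, θ₃=-0.080, ω₃=0.774
apply F[22]=-10.000 → step 23: x=-0.796, v=-2.778, θ₁=1.047, ω₁=6.556, θ₂=1.057, ω₂=1.418, θ₃=-0.062, ω₃=1.037
apply F[23]=-10.000 → step 24: x=-0.850, v=-2.616, θ₁=1.180, ω₁=6.741, θ₂=1.085, ω₂=1.342, θ₃=-0.039, ω₃=1.307
apply F[24]=-10.000 → step 25: x=-0.901, v=-2.424, θ₁=1.317, ω₁=6.910, θ₂=1.112, ω₂=1.333, θ₃=-0.010, ω₃=1.582
apply F[25]=-10.000 → step 26: x=-0.947, v=-2.205, θ₁=1.456, ω₁=7.075, θ₂=1.139, ω₂=1.394, θ₃=0.024, ω₃=1.862
apply F[26]=-10.000 → step 27: x=-0.989, v=-1.962, θ₁=1.600, ω₁=7.244, θ₂=1.168, ω₂=1.529, θ₃=0.064, ω₃=2.146
apply F[27]=-10.000 → step 28: x=-1.026, v=-1.698, θ₁=1.746, ω₁=7.423, θ₂=1.200, ω₂=1.742, θ₃=0.110, ω₃=2.436
apply F[28]=-10.000 → step 29: x=-1.057, v=-1.416, θ₁=1.897, ω₁=7.612, θ₂=1.238, ω₂=2.042, θ₃=0.162, ω₃=2.734
apply F[29]=-10.000 → step 30: x=-1.082, v=-1.120, θ₁=2.051, ω₁=7.805, θ₂=1.283, ω₂=2.438, θ₃=0.220, ω₃=3.045
apply F[30]=-10.000 → step 31: x=-1.101, v=-0.817, θ₁=2.209, ω₁=7.982, θ₂=1.336, ω₂=2.942, θ₃=0.284, ω₃=3.374
apply F[31]=+10.000 → step 32: x=-1.112, v=-0.262, θ₁=2.374, ω₁=8.551, θ₂=1.399, ω₂=3.356, θ₃=0.354, ω₃=3.658
apply F[32]=+10.000 → step 33: x=-1.112, v=0.325, θ₁=2.551, ω₁=9.129, θ₂=1.472, ω₂=3.991, θ₃=0.431, ω₃=3.994
Max |angle| over trajectory = 2.551 rad; bound = 2.578 → within bound.

Answer: yes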